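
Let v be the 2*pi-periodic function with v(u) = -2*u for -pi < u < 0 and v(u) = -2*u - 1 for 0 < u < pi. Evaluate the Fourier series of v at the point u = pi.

At u = pi the one-sided limits are v(pi^-) = -2*pi - 1 and v(pi^+) = 2*pi.
By Dirichlet's theorem the series converges to their average, [(-2*pi - 1) + (2*pi)]/2 = -1/2.

-1/2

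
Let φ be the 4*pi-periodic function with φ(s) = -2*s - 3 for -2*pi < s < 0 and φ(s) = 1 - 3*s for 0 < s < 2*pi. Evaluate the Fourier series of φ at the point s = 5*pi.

s = 5*pi differs from s = pi by 1 full period(s), and the series is 4*pi-periodic.
φ is continuous at s = pi with value 1 - 3*pi, so the series converges to 1 - 3*pi there.

1 - 3*pi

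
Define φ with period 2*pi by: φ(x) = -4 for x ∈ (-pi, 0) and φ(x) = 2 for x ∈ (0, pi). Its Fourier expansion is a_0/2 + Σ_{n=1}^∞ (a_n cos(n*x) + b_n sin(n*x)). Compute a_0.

-2

a_0 = 1/pi ∫_{-pi}^{pi} φ(x) dx = 1/pi · (-2*pi) = -2.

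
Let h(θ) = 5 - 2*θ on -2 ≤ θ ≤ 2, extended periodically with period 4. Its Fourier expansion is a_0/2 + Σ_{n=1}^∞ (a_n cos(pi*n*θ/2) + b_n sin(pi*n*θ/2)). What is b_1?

-8/pi

b_1 = 1/2 ∫_{-2}^{2} h(θ) sin(pi*θ/2) dθ.
Integrating by parts (boundary term plus one more integral), an antiderivative of (5 - 2*θ) sin(pi*θ/2) is 4*θ*cos(pi*θ/2)/pi - 8*sin(pi*θ/2)/pi**2 - 10*cos(pi*θ/2)/pi; evaluating from -2 to 2: ∫_{-2}^{2} (5 - 2*θ) sin(pi*θ/2) dθ = (2/pi) - (18/pi) = -16/pi.
Hence b_1 = (1/2)·(-16/pi) = -8/pi.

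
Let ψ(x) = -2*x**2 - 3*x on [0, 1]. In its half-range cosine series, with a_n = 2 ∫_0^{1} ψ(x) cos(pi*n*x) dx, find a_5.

a_5 = 2 ∫_0^{1} (-2*x**2 - 3*x) cos(5*pi*x) dx.
Integrating by parts twice (tabular method), an antiderivative of (-2*x**2 - 3*x) cos(5*pi*x) is -2*x**2*sin(5*pi*x)/(5*pi) - 3*x*sin(5*pi*x)/(5*pi) - 4*x*cos(5*pi*x)/(25*pi**2) + 4*sin(5*pi*x)/(125*pi**3) - 3*cos(5*pi*x)/(25*pi**2); evaluating from 0 to 1: ∫_{0}^{1} (-2*x**2 - 3*x) cos(5*pi*x) dx = (7/(25*pi**2)) - (-3/(25*pi**2)) = 2/(5*pi**2).
Hence a_5 = 2·(2/(5*pi**2)) = 4/(5*pi**2).

4/(5*pi**2)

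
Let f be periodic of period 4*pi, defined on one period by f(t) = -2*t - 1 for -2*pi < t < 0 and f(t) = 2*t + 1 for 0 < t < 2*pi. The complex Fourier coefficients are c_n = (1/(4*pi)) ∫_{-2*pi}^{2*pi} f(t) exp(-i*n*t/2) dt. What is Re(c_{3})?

-8/(9*pi)

Since f is real-valued, Re(c_{3}) = (1/(4*pi)) ∫_{-2*pi}^{2*pi} f(t) cos(3*t/2) dt = a_{3}/2.
Split the integral at the breakpoints.
Integrating by parts (boundary term plus one more integral), an antiderivative of (-2*t - 1) cos(3*t/2) is -4*t*sin(3*t/2)/3 - 2*sin(3*t/2)/3 - 8*cos(3*t/2)/9; evaluating from -2*pi to 0: ∫_{-2*pi}^{0} (-2*t - 1) cos(3*t/2) dt = (-8/9) - (8/9) = -16/9.
Integrating by parts (boundary term plus one more integral), an antiderivative of (2*t + 1) cos(3*t/2) is 4*t*sin(3*t/2)/3 + 2*sin(3*t/2)/3 + 8*cos(3*t/2)/9; evaluating from 0 to 2*pi: ∫_{0}^{2*pi} (2*t + 1) cos(3*t/2) dt = (-8/9) - (8/9) = -16/9.
So ∫_{-2*pi}^{2*pi} f(t) cos(3*t/2) dt = -32/9.
Hence Re(c_{3}) = (1/(4*pi))·(-32/9) = -8/(9*pi).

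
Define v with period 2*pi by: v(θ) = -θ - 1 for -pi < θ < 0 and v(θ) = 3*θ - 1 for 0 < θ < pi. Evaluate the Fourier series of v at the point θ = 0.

-1

v is continuous at θ = 0 with value -1, so the series converges to -1 there.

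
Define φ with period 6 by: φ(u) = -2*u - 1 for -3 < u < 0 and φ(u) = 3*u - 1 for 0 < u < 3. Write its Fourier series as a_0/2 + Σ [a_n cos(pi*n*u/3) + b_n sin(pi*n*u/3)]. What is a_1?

a_1 = 1/3 ∫_{-3}^{3} φ(u) cos(pi*u/3) du.
Split the integral at the breakpoints.
Integrating by parts (boundary term plus one more integral), an antiderivative of (-2*u - 1) cos(pi*u/3) is -6*u*sin(pi*u/3)/pi - 3*sin(pi*u/3)/pi - 18*cos(pi*u/3)/pi**2; evaluating from -3 to 0: ∫_{-3}^{0} (-2*u - 1) cos(pi*u/3) du = (-18/pi**2) - (18/pi**2) = -36/pi**2.
Integrating by parts (boundary term plus one more integral), an antiderivative of (3*u - 1) cos(pi*u/3) is 9*u*sin(pi*u/3)/pi - 3*sin(pi*u/3)/pi + 27*cos(pi*u/3)/pi**2; evaluating from 0 to 3: ∫_{0}^{3} (3*u - 1) cos(pi*u/3) du = (-27/pi**2) - (27/pi**2) = -54/pi**2.
Summing the pieces and multiplying by (1/3) gives a_1 = -30/pi**2.

-30/pi**2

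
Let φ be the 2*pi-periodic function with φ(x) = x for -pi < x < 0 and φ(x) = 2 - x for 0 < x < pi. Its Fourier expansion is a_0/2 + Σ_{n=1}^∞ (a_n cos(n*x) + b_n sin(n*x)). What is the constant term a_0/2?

a_0 = 1/pi ∫_{-pi}^{pi} φ(x) dx = 1/pi · (pi*(2 - pi)) = 2 - pi.
So the constant term a_0/2 = 1 - pi/2.

1 - pi/2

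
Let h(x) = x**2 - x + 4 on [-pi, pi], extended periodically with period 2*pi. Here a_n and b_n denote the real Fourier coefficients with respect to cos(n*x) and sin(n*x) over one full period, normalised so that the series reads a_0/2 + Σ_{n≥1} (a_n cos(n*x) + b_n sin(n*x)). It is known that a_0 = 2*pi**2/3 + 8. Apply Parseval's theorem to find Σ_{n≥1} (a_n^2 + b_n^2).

2*pi**2*(15 + 4*pi**2)/45

Parseval: a_0^2/2 + Σ_{n≥1} (a_n^2+b_n^2) = 1/pi ∫_{-pi}^{pi} h(x)^2 dx = 32 + 2*pi**4/5 + 6*pi**2.
Subtract a_0^2/2 = 2*(pi**2 + 12)**2/9: Σ (a_n^2+b_n^2) = 2*pi**2*(15 + 4*pi**2)/45.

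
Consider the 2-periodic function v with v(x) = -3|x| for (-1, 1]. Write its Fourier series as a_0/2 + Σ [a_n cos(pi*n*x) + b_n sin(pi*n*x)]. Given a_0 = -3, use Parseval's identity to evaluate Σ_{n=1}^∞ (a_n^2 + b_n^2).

Parseval: a_0^2/2 + Σ_{n≥1} (a_n^2+b_n^2) = ∫_{-1}^{1} v(x)^2 dx = 6.
Subtract a_0^2/2 = 9/2: Σ (a_n^2+b_n^2) = 3/2.

3/2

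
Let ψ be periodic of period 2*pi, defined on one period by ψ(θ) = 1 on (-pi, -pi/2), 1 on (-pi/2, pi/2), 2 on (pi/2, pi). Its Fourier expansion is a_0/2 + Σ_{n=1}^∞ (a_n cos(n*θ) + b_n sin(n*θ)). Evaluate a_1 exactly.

a_1 = 1/pi ∫_{-pi}^{pi} ψ(θ) cos(θ) dθ.
Split the integral at the breakpoints.
Directly, an antiderivative of (1) cos(θ) is sin(θ); evaluating from -pi to -pi/2: ∫_{-pi}^{-pi/2} (1) cos(θ) dθ = (-1) - (0) = -1.
Directly, an antiderivative of (1) cos(θ) is sin(θ); evaluating from -pi/2 to pi/2: ∫_{-pi/2}^{pi/2} (1) cos(θ) dθ = (1) - (-1) = 2.
Directly, an antiderivative of (2) cos(θ) is 2*sin(θ); evaluating from pi/2 to pi: ∫_{pi/2}^{pi} (2) cos(θ) dθ = (0) - (2) = -2.
Summing the pieces and multiplying by (1/pi) gives a_1 = -1/pi.

-1/pi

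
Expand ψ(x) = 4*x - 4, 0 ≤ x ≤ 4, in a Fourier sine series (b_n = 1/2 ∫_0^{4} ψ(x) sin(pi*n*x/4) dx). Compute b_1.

16/pi

b_1 = 1/2 ∫_0^{4} (4*x - 4) sin(pi*x/4) dx.
Integrating by parts (boundary term plus one more integral), an antiderivative of (4*x - 4) sin(pi*x/4) is -16*x*cos(pi*x/4)/pi + 64*sin(pi*x/4)/pi**2 + 16*cos(pi*x/4)/pi; evaluating from 0 to 4: ∫_{0}^{4} (4*x - 4) sin(pi*x/4) dx = (48/pi) - (16/pi) = 32/pi.
Hence b_1 = (1/2)·(32/pi) = 16/pi.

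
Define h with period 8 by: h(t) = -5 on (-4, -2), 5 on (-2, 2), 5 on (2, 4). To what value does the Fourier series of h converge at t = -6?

5

t = -6 differs from t = 2 by -1 full period(s), and the series is 8-periodic.
h is continuous at t = 2 with value 5, so the series converges to 5 there.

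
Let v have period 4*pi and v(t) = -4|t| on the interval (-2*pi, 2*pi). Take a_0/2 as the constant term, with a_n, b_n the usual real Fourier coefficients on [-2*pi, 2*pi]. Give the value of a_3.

a_3 = (1/(2*pi)) ∫_{-2*pi}^{2*pi} v(t) cos(3*t/2) dt.
v is even and cos(3*t/2) is even, so the integrand is even and a_3 = 1/pi ∫_0^{2*pi} v(t) cos(3*t/2) dt.
Integrating by parts (boundary term plus one more integral), an antiderivative of (-4*t) cos(3*t/2) is -8*t*sin(3*t/2)/3 - 16*cos(3*t/2)/9; evaluating from 0 to 2*pi: ∫_{0}^{2*pi} (-4*t) cos(3*t/2) dt = (16/9) - (-16/9) = 32/9.
Hence a_3 = (1/pi)·(32/9) = 32/(9*pi).

32/(9*pi)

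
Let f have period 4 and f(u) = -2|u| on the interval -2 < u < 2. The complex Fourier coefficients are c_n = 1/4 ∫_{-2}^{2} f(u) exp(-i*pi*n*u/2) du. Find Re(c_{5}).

8/(25*pi**2)

Since f is real-valued, Re(c_{5}) = 1/4 ∫_{-2}^{2} f(u) cos(5*pi*u/2) du = a_{5}/2.
f is even and cos(5*pi*u/2) is even, so the integrand is even: ∫_{-2}^{2} f(u) cos(5*pi*u/2) du = 2∫_0^{2} f(u) cos(5*pi*u/2) du.
Integrating by parts (boundary term plus one more integral), an antiderivative of (-2*u) cos(5*pi*u/2) is -4*u*sin(5*pi*u/2)/(5*pi) - 8*cos(5*pi*u/2)/(25*pi**2); evaluating from 0 to 2: ∫_{0}^{2} (-2*u) cos(5*pi*u/2) du = (8/(25*pi**2)) - (-8/(25*pi**2)) = 16/(25*pi**2).
So ∫_{-2}^{2} f(u) cos(5*pi*u/2) du = 32/(25*pi**2).
Hence Re(c_{5}) = (1/4)·(32/(25*pi**2)) = 8/(25*pi**2).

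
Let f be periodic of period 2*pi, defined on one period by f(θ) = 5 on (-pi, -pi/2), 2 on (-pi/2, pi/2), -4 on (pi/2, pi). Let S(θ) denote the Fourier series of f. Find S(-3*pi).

θ = -3*pi differs from θ = -pi by -1 full period(s), and the series is 2*pi-periodic.
At θ = -pi the one-sided limits are f(-pi^-) = -4 and f(-pi^+) = 5.
By Dirichlet's theorem the series converges to their average, [(-4) + (5)]/2 = 1/2.

1/2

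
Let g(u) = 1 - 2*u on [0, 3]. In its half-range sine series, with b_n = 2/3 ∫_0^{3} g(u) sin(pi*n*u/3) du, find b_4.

3/pi

b_4 = 2/3 ∫_0^{3} (1 - 2*u) sin(4*pi*u/3) du.
Integrating by parts (boundary term plus one more integral), an antiderivative of (1 - 2*u) sin(4*pi*u/3) is 3*u*cos(4*pi*u/3)/(2*pi) - 9*sin(4*pi*u/3)/(8*pi**2) - 3*cos(4*pi*u/3)/(4*pi); evaluating from 0 to 3: ∫_{0}^{3} (1 - 2*u) sin(4*pi*u/3) du = (15/(4*pi)) - (-3/(4*pi)) = 9/(2*pi).
Hence b_4 = (2/3)·(9/(2*pi)) = 3/pi.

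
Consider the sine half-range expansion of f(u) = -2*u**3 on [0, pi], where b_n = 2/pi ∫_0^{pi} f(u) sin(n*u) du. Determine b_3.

8/9 - 4*pi**2/3

b_3 = 2/pi ∫_0^{pi} (-2*u**3) sin(3*u) du.
Integrating by parts three times (tabular method), an antiderivative of (-2*u**3) sin(3*u) is 2*u**3*cos(3*u)/3 - 2*u**2*sin(3*u)/3 - 4*u*cos(3*u)/9 + 4*sin(3*u)/27; evaluating from 0 to pi: ∫_{0}^{pi} (-2*u**3) sin(3*u) du = (2*pi*(2 - 3*pi**2)/9) - (0) = 2*pi*(2 - 3*pi**2)/9.
Hence b_3 = (2/pi)·(2*pi*(2 - 3*pi**2)/9) = 8/9 - 4*pi**2/3.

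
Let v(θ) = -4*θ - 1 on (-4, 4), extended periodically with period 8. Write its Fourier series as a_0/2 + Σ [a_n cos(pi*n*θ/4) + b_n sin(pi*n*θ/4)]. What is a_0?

a_0 = 1/4 ∫_{-4}^{4} v(θ) dθ = 1/4 · (-8) = -2.

-2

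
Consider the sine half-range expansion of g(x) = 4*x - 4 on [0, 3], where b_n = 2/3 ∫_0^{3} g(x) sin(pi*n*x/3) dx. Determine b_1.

8/pi

b_1 = 2/3 ∫_0^{3} (4*x - 4) sin(pi*x/3) dx.
Integrating by parts (boundary term plus one more integral), an antiderivative of (4*x - 4) sin(pi*x/3) is -12*x*cos(pi*x/3)/pi + 36*sin(pi*x/3)/pi**2 + 12*cos(pi*x/3)/pi; evaluating from 0 to 3: ∫_{0}^{3} (4*x - 4) sin(pi*x/3) dx = (24/pi) - (12/pi) = 12/pi.
Hence b_1 = (2/3)·(12/pi) = 8/pi.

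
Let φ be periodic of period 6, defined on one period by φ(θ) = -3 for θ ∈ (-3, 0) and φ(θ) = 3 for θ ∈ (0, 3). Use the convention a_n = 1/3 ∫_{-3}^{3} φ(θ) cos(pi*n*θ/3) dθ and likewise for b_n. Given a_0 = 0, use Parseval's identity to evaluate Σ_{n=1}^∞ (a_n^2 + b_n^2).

18

Parseval: a_0^2/2 + Σ_{n≥1} (a_n^2+b_n^2) = 1/3 ∫_{-3}^{3} φ(θ)^2 dθ = 18.
Subtract a_0^2/2 = 0: Σ (a_n^2+b_n^2) = 18.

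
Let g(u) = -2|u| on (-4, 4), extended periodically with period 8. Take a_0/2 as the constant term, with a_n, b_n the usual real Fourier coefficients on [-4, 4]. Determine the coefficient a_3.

a_3 = 1/4 ∫_{-4}^{4} g(u) cos(3*pi*u/4) du.
g is even and cos(3*pi*u/4) is even, so the integrand is even and a_3 = 1/2 ∫_0^{4} g(u) cos(3*pi*u/4) du.
Integrating by parts (boundary term plus one more integral), an antiderivative of (-2*u) cos(3*pi*u/4) is -8*u*sin(3*pi*u/4)/(3*pi) - 32*cos(3*pi*u/4)/(9*pi**2); evaluating from 0 to 4: ∫_{0}^{4} (-2*u) cos(3*pi*u/4) du = (32/(9*pi**2)) - (-32/(9*pi**2)) = 64/(9*pi**2).
Hence a_3 = (1/2)·(64/(9*pi**2)) = 32/(9*pi**2).

32/(9*pi**2)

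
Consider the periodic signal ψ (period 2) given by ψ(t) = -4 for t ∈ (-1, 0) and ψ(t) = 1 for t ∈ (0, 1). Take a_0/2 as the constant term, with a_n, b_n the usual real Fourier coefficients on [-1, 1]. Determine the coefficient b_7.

b_7 = ∫_{-1}^{1} ψ(t) sin(7*pi*t) dt.
Split the integral at the breakpoints.
Directly, an antiderivative of (-4) sin(7*pi*t) is 4*cos(7*pi*t)/(7*pi); evaluating from -1 to 0: ∫_{-1}^{0} (-4) sin(7*pi*t) dt = (4/(7*pi)) - (-4/(7*pi)) = 8/(7*pi).
Directly, an antiderivative of (1) sin(7*pi*t) is -cos(7*pi*t)/(7*pi); evaluating from 0 to 1: ∫_{0}^{1} (1) sin(7*pi*t) dt = (1/(7*pi)) - (-1/(7*pi)) = 2/(7*pi).
Summing the pieces gives b_7 = 10/(7*pi).

10/(7*pi)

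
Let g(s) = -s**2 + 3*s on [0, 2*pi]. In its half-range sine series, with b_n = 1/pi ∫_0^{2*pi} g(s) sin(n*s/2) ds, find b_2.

b_2 = 1/pi ∫_0^{2*pi} (-s**2 + 3*s) sin(s) ds.
Integrating by parts twice (tabular method), an antiderivative of (-s**2 + 3*s) sin(s) is s**2*cos(s) - 2*s*sin(s) - 3*s*cos(s) + 3*sin(s) - 2*cos(s); evaluating from 0 to 2*pi: ∫_{0}^{2*pi} (-s**2 + 3*s) sin(s) ds = (-6*pi - 2 + 4*pi**2) - (-2) = 2*pi*(-3 + 2*pi).
Hence b_2 = (1/pi)·(2*pi*(-3 + 2*pi)) = -6 + 4*pi.

-6 + 4*pi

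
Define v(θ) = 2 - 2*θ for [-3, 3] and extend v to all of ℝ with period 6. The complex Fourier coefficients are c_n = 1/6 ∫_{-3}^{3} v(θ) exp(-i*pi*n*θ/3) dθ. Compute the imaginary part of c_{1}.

Since v is real-valued, Im(c_{1}) = -1/6 ∫_{-3}^{3} v(θ) sin(pi*θ/3) dθ = -b_{1}/2.
Integrating by parts (boundary term plus one more integral), an antiderivative of (2 - 2*θ) sin(pi*θ/3) is 6*θ*cos(pi*θ/3)/pi - 18*sin(pi*θ/3)/pi**2 - 6*cos(pi*θ/3)/pi; evaluating from -3 to 3: ∫_{-3}^{3} (2 - 2*θ) sin(pi*θ/3) dθ = (-12/pi) - (24/pi) = -36/pi.
Hence Im(c_{1}) = (-1/6)·(-36/pi) = 6/pi.

6/pi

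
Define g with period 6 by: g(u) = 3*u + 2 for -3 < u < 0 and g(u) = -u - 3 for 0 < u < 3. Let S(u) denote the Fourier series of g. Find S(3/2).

-9/2

g is continuous at u = 3/2 with value -9/2, so the series converges to -9/2 there.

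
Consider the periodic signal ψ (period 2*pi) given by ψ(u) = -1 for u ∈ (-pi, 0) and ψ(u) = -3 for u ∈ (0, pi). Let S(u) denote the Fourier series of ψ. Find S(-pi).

-2

u = -pi differs from u = pi by -1 full period(s), and the series is 2*pi-periodic.
At u = pi the one-sided limits are ψ(pi^-) = -3 and ψ(pi^+) = -1.
By Dirichlet's theorem the series converges to their average, [(-3) + (-1)]/2 = -2.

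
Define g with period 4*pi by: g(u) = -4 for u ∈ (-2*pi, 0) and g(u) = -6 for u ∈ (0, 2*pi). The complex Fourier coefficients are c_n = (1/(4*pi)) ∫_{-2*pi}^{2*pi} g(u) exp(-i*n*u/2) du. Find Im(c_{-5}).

-2/(5*pi)

Since g is real-valued, Im(c_{-5}) = -(1/(4*pi)) ∫_{-2*pi}^{2*pi} g(u) sin(-5*u/2) du = b_{5}/2.
Split the integral at the breakpoints.
Directly, an antiderivative of (-4) sin(-5*u/2) is -8*cos(5*u/2)/5; evaluating from -2*pi to 0: ∫_{-2*pi}^{0} (-4) sin(-5*u/2) du = (-8/5) - (8/5) = -16/5.
Directly, an antiderivative of (-6) sin(-5*u/2) is -12*cos(5*u/2)/5; evaluating from 0 to 2*pi: ∫_{0}^{2*pi} (-6) sin(-5*u/2) du = (12/5) - (-12/5) = 24/5.
So ∫_{-2*pi}^{2*pi} g(u) sin(-5*u/2) du = 8/5.
Hence Im(c_{-5}) = (-1/(4*pi))·(8/5) = -2/(5*pi).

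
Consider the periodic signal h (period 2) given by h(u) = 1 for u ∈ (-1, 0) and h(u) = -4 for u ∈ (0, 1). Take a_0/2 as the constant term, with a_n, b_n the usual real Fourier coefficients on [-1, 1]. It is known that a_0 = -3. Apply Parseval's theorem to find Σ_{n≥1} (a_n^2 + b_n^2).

25/2

Parseval: a_0^2/2 + Σ_{n≥1} (a_n^2+b_n^2) = ∫_{-1}^{1} h(u)^2 du = 17.
Subtract a_0^2/2 = 9/2: Σ (a_n^2+b_n^2) = 25/2.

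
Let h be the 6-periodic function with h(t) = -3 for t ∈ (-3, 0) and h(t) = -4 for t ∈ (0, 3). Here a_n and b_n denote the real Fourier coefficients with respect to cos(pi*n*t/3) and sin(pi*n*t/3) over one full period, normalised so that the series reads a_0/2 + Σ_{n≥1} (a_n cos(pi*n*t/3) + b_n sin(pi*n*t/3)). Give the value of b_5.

-2/(5*pi)

b_5 = 1/3 ∫_{-3}^{3} h(t) sin(5*pi*t/3) dt.
Split the integral at the breakpoints.
Directly, an antiderivative of (-3) sin(5*pi*t/3) is 9*cos(5*pi*t/3)/(5*pi); evaluating from -3 to 0: ∫_{-3}^{0} (-3) sin(5*pi*t/3) dt = (9/(5*pi)) - (-9/(5*pi)) = 18/(5*pi).
Directly, an antiderivative of (-4) sin(5*pi*t/3) is 12*cos(5*pi*t/3)/(5*pi); evaluating from 0 to 3: ∫_{0}^{3} (-4) sin(5*pi*t/3) dt = (-12/(5*pi)) - (12/(5*pi)) = -24/(5*pi).
Summing the pieces and multiplying by (1/3) gives b_5 = -2/(5*pi).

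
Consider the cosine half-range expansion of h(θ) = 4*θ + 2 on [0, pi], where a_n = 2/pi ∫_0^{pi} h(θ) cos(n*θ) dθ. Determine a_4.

0

a_4 = 2/pi ∫_0^{pi} (4*θ + 2) cos(4*θ) dθ.
Integrating by parts (boundary term plus one more integral), an antiderivative of (4*θ + 2) cos(4*θ) is θ*sin(4*θ) + sin(4*θ)/2 + cos(4*θ)/4; evaluating from 0 to pi: ∫_{0}^{pi} (4*θ + 2) cos(4*θ) dθ = (1/4) - (1/4) = 0.
Hence a_4 = (2/pi)·(0) = 0.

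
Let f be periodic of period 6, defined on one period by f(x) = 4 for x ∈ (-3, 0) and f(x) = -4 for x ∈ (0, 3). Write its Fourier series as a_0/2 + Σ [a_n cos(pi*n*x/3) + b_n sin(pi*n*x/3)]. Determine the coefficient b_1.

b_1 = 1/3 ∫_{-3}^{3} f(x) sin(pi*x/3) dx.
f is odd and sin(pi*x/3) is odd, so the integrand is even and b_1 = 2/3 ∫_0^{3} f(x) sin(pi*x/3) dx.
Directly, an antiderivative of (-4) sin(pi*x/3) is 12*cos(pi*x/3)/pi; evaluating from 0 to 3: ∫_{0}^{3} (-4) sin(pi*x/3) dx = (-12/pi) - (12/pi) = -24/pi.
Hence b_1 = (2/3)·(-24/pi) = -16/pi.

-16/pi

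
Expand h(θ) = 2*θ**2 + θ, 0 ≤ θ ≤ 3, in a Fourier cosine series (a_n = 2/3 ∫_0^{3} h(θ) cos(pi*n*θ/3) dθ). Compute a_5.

a_5 = 2/3 ∫_0^{3} (2*θ**2 + θ) cos(5*pi*θ/3) dθ.
Integrating by parts twice (tabular method), an antiderivative of (2*θ**2 + θ) cos(5*pi*θ/3) is 6*θ**2*sin(5*pi*θ/3)/(5*pi) + 3*θ*sin(5*pi*θ/3)/(5*pi) + 36*θ*cos(5*pi*θ/3)/(25*pi**2) - 108*sin(5*pi*θ/3)/(125*pi**3) + 9*cos(5*pi*θ/3)/(25*pi**2); evaluating from 0 to 3: ∫_{0}^{3} (2*θ**2 + θ) cos(5*pi*θ/3) dθ = (-117/(25*pi**2)) - (9/(25*pi**2)) = -126/(25*pi**2).
Hence a_5 = (2/3)·(-126/(25*pi**2)) = -84/(25*pi**2).

-84/(25*pi**2)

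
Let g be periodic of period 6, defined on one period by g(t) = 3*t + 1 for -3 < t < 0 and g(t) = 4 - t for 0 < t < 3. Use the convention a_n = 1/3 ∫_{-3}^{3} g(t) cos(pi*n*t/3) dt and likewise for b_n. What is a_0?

-1

a_0 = 1/3 ∫_{-3}^{3} g(t) dt = 1/3 · (-3) = -1.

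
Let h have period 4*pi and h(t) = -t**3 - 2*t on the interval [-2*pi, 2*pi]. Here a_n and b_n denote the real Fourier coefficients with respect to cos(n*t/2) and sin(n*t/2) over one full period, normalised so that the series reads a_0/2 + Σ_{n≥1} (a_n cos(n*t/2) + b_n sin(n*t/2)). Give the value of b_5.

-16*pi**2/5 - 104/125

b_5 = (1/(2*pi)) ∫_{-2*pi}^{2*pi} h(t) sin(5*t/2) dt.
h is odd and sin(5*t/2) is odd, so the integrand is even and b_5 = 1/pi ∫_0^{2*pi} h(t) sin(5*t/2) dt.
Integrating by parts three times (tabular method), an antiderivative of (-t**3 - 2*t) sin(5*t/2) is 2*t**3*cos(5*t/2)/5 - 12*t**2*sin(5*t/2)/25 + 52*t*cos(5*t/2)/125 - 104*sin(5*t/2)/625; evaluating from 0 to 2*pi: ∫_{0}^{2*pi} (-t**3 - 2*t) sin(5*t/2) dt = (-8*pi*(13 + 50*pi**2)/125) - (0) = -8*pi*(13 + 50*pi**2)/125.
Hence b_5 = (1/pi)·(-8*pi*(13 + 50*pi**2)/125) = -16*pi**2/5 - 104/125.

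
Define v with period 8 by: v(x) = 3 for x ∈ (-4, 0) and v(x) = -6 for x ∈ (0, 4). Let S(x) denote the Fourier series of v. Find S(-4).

x = -4 differs from x = 4 by -1 full period(s), and the series is 8-periodic.
At x = 4 the one-sided limits are v(4^-) = -6 and v(4^+) = 3.
By Dirichlet's theorem the series converges to their average, [(-6) + (3)]/2 = -3/2.

-3/2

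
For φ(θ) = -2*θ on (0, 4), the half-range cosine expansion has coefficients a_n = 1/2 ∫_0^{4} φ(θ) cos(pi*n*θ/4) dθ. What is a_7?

a_7 = 1/2 ∫_0^{4} (-2*θ) cos(7*pi*θ/4) dθ.
Integrating by parts (boundary term plus one more integral), an antiderivative of (-2*θ) cos(7*pi*θ/4) is -8*θ*sin(7*pi*θ/4)/(7*pi) - 32*cos(7*pi*θ/4)/(49*pi**2); evaluating from 0 to 4: ∫_{0}^{4} (-2*θ) cos(7*pi*θ/4) dθ = (32/(49*pi**2)) - (-32/(49*pi**2)) = 64/(49*pi**2).
Hence a_7 = (1/2)·(64/(49*pi**2)) = 32/(49*pi**2).

32/(49*pi**2)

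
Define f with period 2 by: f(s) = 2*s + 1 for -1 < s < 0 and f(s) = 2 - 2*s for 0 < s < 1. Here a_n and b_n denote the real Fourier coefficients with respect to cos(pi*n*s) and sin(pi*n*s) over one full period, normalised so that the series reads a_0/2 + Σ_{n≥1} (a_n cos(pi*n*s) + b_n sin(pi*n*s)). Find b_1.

b_1 = ∫_{-1}^{1} f(s) sin(pi*s) ds.
Split the integral at the breakpoints.
Integrating by parts (boundary term plus one more integral), an antiderivative of (2*s + 1) sin(pi*s) is -2*s*cos(pi*s)/pi + 2*sin(pi*s)/pi**2 - cos(pi*s)/pi; evaluating from -1 to 0: ∫_{-1}^{0} (2*s + 1) sin(pi*s) ds = (-1/pi) - (-1/pi) = 0.
Integrating by parts (boundary term plus one more integral), an antiderivative of (2 - 2*s) sin(pi*s) is 2*s*cos(pi*s)/pi - 2*sin(pi*s)/pi**2 - 2*cos(pi*s)/pi; evaluating from 0 to 1: ∫_{0}^{1} (2 - 2*s) sin(pi*s) ds = (0) - (-2/pi) = 2/pi.
Summing the pieces gives b_1 = 2/pi.

2/pi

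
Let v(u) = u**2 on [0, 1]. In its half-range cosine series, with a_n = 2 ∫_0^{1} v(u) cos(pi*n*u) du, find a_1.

a_1 = 2 ∫_0^{1} (u**2) cos(pi*u) du.
Integrating by parts twice (tabular method), an antiderivative of (u**2) cos(pi*u) is u**2*sin(pi*u)/pi + 2*u*cos(pi*u)/pi**2 - 2*sin(pi*u)/pi**3; evaluating from 0 to 1: ∫_{0}^{1} (u**2) cos(pi*u) du = (-2/pi**2) - (0) = -2/pi**2.
Hence a_1 = 2·(-2/pi**2) = -4/pi**2.

-4/pi**2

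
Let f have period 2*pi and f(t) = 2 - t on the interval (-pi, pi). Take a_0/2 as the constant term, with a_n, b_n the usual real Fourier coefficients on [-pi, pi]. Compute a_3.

0

a_3 = 1/pi ∫_{-pi}^{pi} f(t) cos(3*t) dt.
Integrating by parts (boundary term plus one more integral), an antiderivative of (2 - t) cos(3*t) is -t*sin(3*t)/3 + 2*sin(3*t)/3 - cos(3*t)/9; evaluating from -pi to pi: ∫_{-pi}^{pi} (2 - t) cos(3*t) dt = (1/9) - (1/9) = 0.
Hence a_3 = (1/pi)·(0) = 0.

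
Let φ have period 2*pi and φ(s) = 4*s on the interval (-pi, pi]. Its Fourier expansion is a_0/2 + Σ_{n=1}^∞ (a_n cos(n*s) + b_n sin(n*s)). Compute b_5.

b_5 = 1/pi ∫_{-pi}^{pi} φ(s) sin(5*s) ds.
φ is odd and sin(5*s) is odd, so the integrand is even and b_5 = 2/pi ∫_0^{pi} φ(s) sin(5*s) ds.
Integrating by parts (boundary term plus one more integral), an antiderivative of (4*s) sin(5*s) is -4*s*cos(5*s)/5 + 4*sin(5*s)/25; evaluating from 0 to pi: ∫_{0}^{pi} (4*s) sin(5*s) ds = (4*pi/5) - (0) = 4*pi/5.
Hence b_5 = (2/pi)·(4*pi/5) = 8/5.

8/5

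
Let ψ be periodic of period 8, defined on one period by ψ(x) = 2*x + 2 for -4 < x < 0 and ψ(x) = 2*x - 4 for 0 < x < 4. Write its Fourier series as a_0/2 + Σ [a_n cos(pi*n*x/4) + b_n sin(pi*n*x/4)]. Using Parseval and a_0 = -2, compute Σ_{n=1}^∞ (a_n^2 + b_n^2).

38/3

Parseval: a_0^2/2 + Σ_{n≥1} (a_n^2+b_n^2) = 1/4 ∫_{-4}^{4} ψ(x)^2 dx = 44/3.
Subtract a_0^2/2 = 2: Σ (a_n^2+b_n^2) = 38/3.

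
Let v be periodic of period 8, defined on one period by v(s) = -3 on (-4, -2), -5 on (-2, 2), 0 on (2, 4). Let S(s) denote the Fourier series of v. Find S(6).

s = 6 differs from s = -2 by 1 full period(s), and the series is 8-periodic.
At s = -2 the one-sided limits are v(-2^-) = -3 and v(-2^+) = -5.
By Dirichlet's theorem the series converges to their average, [(-3) + (-5)]/2 = -4.

-4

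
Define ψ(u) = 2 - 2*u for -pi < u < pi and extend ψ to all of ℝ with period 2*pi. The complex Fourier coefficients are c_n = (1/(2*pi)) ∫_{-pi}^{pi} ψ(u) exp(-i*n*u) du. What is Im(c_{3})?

Since ψ is real-valued, Im(c_{3}) = -(1/(2*pi)) ∫_{-pi}^{pi} ψ(u) sin(3*u) du = -b_{3}/2.
Integrating by parts (boundary term plus one more integral), an antiderivative of (2 - 2*u) sin(3*u) is 2*u*cos(3*u)/3 - 2*sin(3*u)/9 - 2*cos(3*u)/3; evaluating from -pi to pi: ∫_{-pi}^{pi} (2 - 2*u) sin(3*u) du = (2/3 - 2*pi/3) - (2/3 + 2*pi/3) = -4*pi/3.
Hence Im(c_{3}) = (-1/(2*pi))·(-4*pi/3) = 2/3.

2/3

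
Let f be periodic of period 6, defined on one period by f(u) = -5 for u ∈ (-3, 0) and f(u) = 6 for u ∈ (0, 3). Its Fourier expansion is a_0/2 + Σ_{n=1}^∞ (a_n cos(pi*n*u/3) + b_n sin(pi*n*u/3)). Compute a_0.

a_0 = 1/3 ∫_{-3}^{3} f(u) du = 1/3 · (3) = 1.

1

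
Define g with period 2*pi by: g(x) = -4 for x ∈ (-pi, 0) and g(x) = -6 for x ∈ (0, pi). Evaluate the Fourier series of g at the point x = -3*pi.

x = -3*pi differs from x = pi by -2 full period(s), and the series is 2*pi-periodic.
At x = pi the one-sided limits are g(pi^-) = -6 and g(pi^+) = -4.
By Dirichlet's theorem the series converges to their average, [(-6) + (-4)]/2 = -5.

-5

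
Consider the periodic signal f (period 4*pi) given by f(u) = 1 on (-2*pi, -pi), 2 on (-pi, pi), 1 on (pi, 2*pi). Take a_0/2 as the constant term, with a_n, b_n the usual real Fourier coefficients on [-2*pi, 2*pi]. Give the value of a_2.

a_2 = (1/(2*pi)) ∫_{-2*pi}^{2*pi} f(u) cos(u) du.
f is even and cos(u) is even, so the integrand is even and a_2 = 1/pi ∫_0^{2*pi} f(u) cos(u) du.
Split the integral at the breakpoints.
Directly, an antiderivative of (2) cos(u) is 2*sin(u); evaluating from 0 to pi: ∫_{0}^{pi} (2) cos(u) du = (0) - (0) = 0.
Directly, an antiderivative of (1) cos(u) is sin(u); evaluating from pi to 2*pi: ∫_{pi}^{2*pi} (1) cos(u) du = (0) - (0) = 0.
Summing the pieces and multiplying by (1/pi) gives a_2 = 0.

0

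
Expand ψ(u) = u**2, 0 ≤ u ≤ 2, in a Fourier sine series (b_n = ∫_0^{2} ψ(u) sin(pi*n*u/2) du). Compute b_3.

b_3 = ∫_0^{2} (u**2) sin(3*pi*u/2) du.
Integrating by parts twice (tabular method), an antiderivative of (u**2) sin(3*pi*u/2) is -2*u**2*cos(3*pi*u/2)/(3*pi) + 8*u*sin(3*pi*u/2)/(9*pi**2) + 16*cos(3*pi*u/2)/(27*pi**3); evaluating from 0 to 2: ∫_{0}^{2} (u**2) sin(3*pi*u/2) du = (8*(-2 + 9*pi**2)/(27*pi**3)) - (16/(27*pi**3)) = 8*(-4 + 9*pi**2)/(27*pi**3).
Hence b_3 = 8*(-4 + 9*pi**2)/(27*pi**3).

8*(-4 + 9*pi**2)/(27*pi**3)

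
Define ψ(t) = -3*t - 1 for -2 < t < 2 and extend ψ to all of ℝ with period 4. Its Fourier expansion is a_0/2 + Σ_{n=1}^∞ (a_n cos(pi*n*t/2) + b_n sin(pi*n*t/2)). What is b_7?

b_7 = 1/2 ∫_{-2}^{2} ψ(t) sin(7*pi*t/2) dt.
Integrating by parts (boundary term plus one more integral), an antiderivative of (-3*t - 1) sin(7*pi*t/2) is 6*t*cos(7*pi*t/2)/(7*pi) - 12*sin(7*pi*t/2)/(49*pi**2) + 2*cos(7*pi*t/2)/(7*pi); evaluating from -2 to 2: ∫_{-2}^{2} (-3*t - 1) sin(7*pi*t/2) dt = (-2/pi) - (10/(7*pi)) = -24/(7*pi).
Hence b_7 = (1/2)·(-24/(7*pi)) = -12/(7*pi).

-12/(7*pi)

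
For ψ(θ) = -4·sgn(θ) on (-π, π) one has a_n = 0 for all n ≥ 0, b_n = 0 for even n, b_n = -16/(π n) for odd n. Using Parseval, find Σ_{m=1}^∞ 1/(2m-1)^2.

Parseval: Σ b_n^2 = (1/π) ∫_{-π}^{π} ψ(θ)^2 dθ = 32.
Only odd n contribute, with b_n^2 = 256/(π^2 n^2), so Σ_{m≥1} 1/(2m-1)^2 = π^2·(32)/256 = pi**2/8.

pi**2/8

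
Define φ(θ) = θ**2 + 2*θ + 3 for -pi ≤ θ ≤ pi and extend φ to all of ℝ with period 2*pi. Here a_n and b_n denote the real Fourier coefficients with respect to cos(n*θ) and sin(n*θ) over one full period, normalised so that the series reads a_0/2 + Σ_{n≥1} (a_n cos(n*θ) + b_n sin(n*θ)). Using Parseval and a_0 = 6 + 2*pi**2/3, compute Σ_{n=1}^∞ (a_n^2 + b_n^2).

8*pi**2*(pi**2 + 15)/45

Parseval: a_0^2/2 + Σ_{n≥1} (a_n^2+b_n^2) = 1/pi ∫_{-pi}^{pi} φ(θ)^2 dθ = 18 + 2*pi**4/5 + 20*pi**2/3.
Subtract a_0^2/2 = 2*(9 + pi**2)**2/9: Σ (a_n^2+b_n^2) = 8*pi**2*(pi**2 + 15)/45.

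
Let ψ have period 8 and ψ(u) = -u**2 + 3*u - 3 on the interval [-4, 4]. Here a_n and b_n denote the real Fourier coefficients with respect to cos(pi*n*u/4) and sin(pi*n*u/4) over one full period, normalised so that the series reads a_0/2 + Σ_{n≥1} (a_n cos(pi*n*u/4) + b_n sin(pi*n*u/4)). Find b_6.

b_6 = 1/4 ∫_{-4}^{4} ψ(u) sin(3*pi*u/2) du.
Integrating by parts twice (tabular method), an antiderivative of (-u**2 + 3*u - 3) sin(3*pi*u/2) is 2*u**2*cos(3*pi*u/2)/(3*pi) - 8*u*sin(3*pi*u/2)/(9*pi**2) - 2*u*cos(3*pi*u/2)/pi + 4*sin(3*pi*u/2)/(3*pi**2) - 16*cos(3*pi*u/2)/(27*pi**3) + 2*cos(3*pi*u/2)/pi; evaluating from -4 to 4: ∫_{-4}^{4} (-u**2 + 3*u - 3) sin(3*pi*u/2) du = (2*(-8 + 63*pi**2)/(27*pi**3)) - (2*(-8 + 279*pi**2)/(27*pi**3)) = -16/pi.
Hence b_6 = (1/4)·(-16/pi) = -4/pi.

-4/pi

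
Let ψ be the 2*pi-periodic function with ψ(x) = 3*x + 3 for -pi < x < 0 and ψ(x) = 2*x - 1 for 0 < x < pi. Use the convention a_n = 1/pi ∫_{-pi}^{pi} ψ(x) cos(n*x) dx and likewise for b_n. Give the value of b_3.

(-8 + 5*pi)/(3*pi)

b_3 = 1/pi ∫_{-pi}^{pi} ψ(x) sin(3*x) dx.
Split the integral at the breakpoints.
Integrating by parts (boundary term plus one more integral), an antiderivative of (3*x + 3) sin(3*x) is -x*cos(3*x) + sin(3*x)/3 - cos(3*x); evaluating from -pi to 0: ∫_{-pi}^{0} (3*x + 3) sin(3*x) dx = (-1) - (1 - pi) = -2 + pi.
Integrating by parts (boundary term plus one more integral), an antiderivative of (2*x - 1) sin(3*x) is -2*x*cos(3*x)/3 + 2*sin(3*x)/9 + cos(3*x)/3; evaluating from 0 to pi: ∫_{0}^{pi} (2*x - 1) sin(3*x) dx = (-1/3 + 2*pi/3) - (1/3) = -2/3 + 2*pi/3.
Summing the pieces and multiplying by (1/pi) gives b_3 = (-8 + 5*pi)/(3*pi).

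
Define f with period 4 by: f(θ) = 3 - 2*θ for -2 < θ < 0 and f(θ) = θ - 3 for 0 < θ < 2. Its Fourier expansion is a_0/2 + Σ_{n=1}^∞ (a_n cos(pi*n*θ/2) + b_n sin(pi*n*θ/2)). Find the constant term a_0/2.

a_0 = 1/2 ∫_{-2}^{2} f(θ) dθ = 1/2 · (6) = 3.
So the constant term a_0/2 = 3/2.

3/2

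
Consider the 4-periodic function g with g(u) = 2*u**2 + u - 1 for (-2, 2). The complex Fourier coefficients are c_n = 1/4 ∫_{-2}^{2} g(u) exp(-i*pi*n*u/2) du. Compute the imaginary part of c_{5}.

Since g is real-valued, Im(c_{5}) = -1/4 ∫_{-2}^{2} g(u) sin(5*pi*u/2) du = -b_{5}/2.
Integrating by parts twice (tabular method), an antiderivative of (2*u**2 + u - 1) sin(5*pi*u/2) is -4*u**2*cos(5*pi*u/2)/(5*pi) + 16*u*sin(5*pi*u/2)/(25*pi**2) - 2*u*cos(5*pi*u/2)/(5*pi) + 4*sin(5*pi*u/2)/(25*pi**2) + 32*cos(5*pi*u/2)/(125*pi**3) + 2*cos(5*pi*u/2)/(5*pi); evaluating from -2 to 2: ∫_{-2}^{2} (2*u**2 + u - 1) sin(5*pi*u/2) du = (2*(-16 + 225*pi**2)/(125*pi**3)) - (-32/(125*pi**3) + 2/pi) = 8/(5*pi).
Hence Im(c_{5}) = (-1/4)·(8/(5*pi)) = -2/(5*pi).

-2/(5*pi)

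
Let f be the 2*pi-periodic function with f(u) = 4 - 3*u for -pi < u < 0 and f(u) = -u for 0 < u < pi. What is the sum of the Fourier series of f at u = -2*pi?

u = -2*pi differs from u = 0 by -1 full period(s), and the series is 2*pi-periodic.
At u = 0 the one-sided limits are f(0^-) = 4 and f(0^+) = 0.
By Dirichlet's theorem the series converges to their average, [(4) + (0)]/2 = 2.

2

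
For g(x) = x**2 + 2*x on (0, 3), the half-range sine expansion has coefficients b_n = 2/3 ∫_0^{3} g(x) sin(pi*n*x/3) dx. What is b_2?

-15/pi

b_2 = 2/3 ∫_0^{3} (x**2 + 2*x) sin(2*pi*x/3) dx.
Integrating by parts twice (tabular method), an antiderivative of (x**2 + 2*x) sin(2*pi*x/3) is -3*x**2*cos(2*pi*x/3)/(2*pi) + 9*x*sin(2*pi*x/3)/(2*pi**2) - 3*x*cos(2*pi*x/3)/pi + 9*sin(2*pi*x/3)/(2*pi**2) + 27*cos(2*pi*x/3)/(4*pi**3); evaluating from 0 to 3: ∫_{0}^{3} (x**2 + 2*x) sin(2*pi*x/3) dx = (9*(3 - 10*pi**2)/(4*pi**3)) - (27/(4*pi**3)) = -45/(2*pi).
Hence b_2 = (2/3)·(-45/(2*pi)) = -15/pi.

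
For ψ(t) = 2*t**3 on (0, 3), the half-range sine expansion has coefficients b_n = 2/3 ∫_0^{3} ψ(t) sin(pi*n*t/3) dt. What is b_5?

108*(-6 + 25*pi**2)/(125*pi**3)

b_5 = 2/3 ∫_0^{3} (2*t**3) sin(5*pi*t/3) dt.
Integrating by parts three times (tabular method), an antiderivative of (2*t**3) sin(5*pi*t/3) is -6*t**3*cos(5*pi*t/3)/(5*pi) + 54*t**2*sin(5*pi*t/3)/(25*pi**2) + 324*t*cos(5*pi*t/3)/(125*pi**3) - 972*sin(5*pi*t/3)/(625*pi**4); evaluating from 0 to 3: ∫_{0}^{3} (2*t**3) sin(5*pi*t/3) dt = (162*(-6 + 25*pi**2)/(125*pi**3)) - (0) = 162*(-6 + 25*pi**2)/(125*pi**3).
Hence b_5 = (2/3)·(162*(-6 + 25*pi**2)/(125*pi**3)) = 108*(-6 + 25*pi**2)/(125*pi**3).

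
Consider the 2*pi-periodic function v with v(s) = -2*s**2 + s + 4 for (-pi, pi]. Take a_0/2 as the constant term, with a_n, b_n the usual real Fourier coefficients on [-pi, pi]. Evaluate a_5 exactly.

8/25

a_5 = 1/pi ∫_{-pi}^{pi} v(s) cos(5*s) ds.
Integrating by parts twice (tabular method), an antiderivative of (-2*s**2 + s + 4) cos(5*s) is -2*s**2*sin(5*s)/5 + s*sin(5*s)/5 - 4*s*cos(5*s)/25 + 104*sin(5*s)/125 + cos(5*s)/25; evaluating from -pi to pi: ∫_{-pi}^{pi} (-2*s**2 + s + 4) cos(5*s) ds = (-1/25 + 4*pi/25) - (-4*pi/25 - 1/25) = 8*pi/25.
Hence a_5 = (1/pi)·(8*pi/25) = 8/25.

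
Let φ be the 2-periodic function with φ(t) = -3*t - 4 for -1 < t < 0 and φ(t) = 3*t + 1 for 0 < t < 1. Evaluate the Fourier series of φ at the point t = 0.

-3/2

At t = 0 the one-sided limits are φ(0^-) = -4 and φ(0^+) = 1.
By Dirichlet's theorem the series converges to their average, [(-4) + (1)]/2 = -3/2.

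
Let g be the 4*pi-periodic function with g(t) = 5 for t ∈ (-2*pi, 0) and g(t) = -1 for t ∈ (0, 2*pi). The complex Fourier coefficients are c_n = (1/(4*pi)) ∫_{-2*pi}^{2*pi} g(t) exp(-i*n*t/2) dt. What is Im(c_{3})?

2/pi

Since g is real-valued, Im(c_{3}) = -(1/(4*pi)) ∫_{-2*pi}^{2*pi} g(t) sin(3*t/2) dt = -b_{3}/2.
Split the integral at the breakpoints.
Directly, an antiderivative of (5) sin(3*t/2) is -10*cos(3*t/2)/3; evaluating from -2*pi to 0: ∫_{-2*pi}^{0} (5) sin(3*t/2) dt = (-10/3) - (10/3) = -20/3.
Directly, an antiderivative of (-1) sin(3*t/2) is 2*cos(3*t/2)/3; evaluating from 0 to 2*pi: ∫_{0}^{2*pi} (-1) sin(3*t/2) dt = (-2/3) - (2/3) = -4/3.
So ∫_{-2*pi}^{2*pi} g(t) sin(3*t/2) dt = -8.
Hence Im(c_{3}) = (-1/(4*pi))·(-8) = 2/pi.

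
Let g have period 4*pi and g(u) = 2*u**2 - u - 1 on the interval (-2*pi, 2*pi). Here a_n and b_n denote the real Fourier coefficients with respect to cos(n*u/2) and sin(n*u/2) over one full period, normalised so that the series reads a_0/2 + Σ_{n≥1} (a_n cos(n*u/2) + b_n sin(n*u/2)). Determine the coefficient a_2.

a_2 = (1/(2*pi)) ∫_{-2*pi}^{2*pi} g(u) cos(u) du.
Integrating by parts twice (tabular method), an antiderivative of (2*u**2 - u - 1) cos(u) is 2*u**2*sin(u) - u*sin(u) + 4*u*cos(u) - 5*sin(u) - cos(u); evaluating from -2*pi to 2*pi: ∫_{-2*pi}^{2*pi} (2*u**2 - u - 1) cos(u) du = (-1 + 8*pi) - (-8*pi - 1) = 16*pi.
Hence a_2 = (1/(2*pi))·(16*pi) = 8.

8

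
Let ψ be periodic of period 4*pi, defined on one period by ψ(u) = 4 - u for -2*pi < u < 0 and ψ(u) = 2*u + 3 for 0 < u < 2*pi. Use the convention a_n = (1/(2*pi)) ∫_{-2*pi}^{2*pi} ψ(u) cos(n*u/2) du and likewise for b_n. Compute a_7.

-12/(49*pi)

a_7 = (1/(2*pi)) ∫_{-2*pi}^{2*pi} ψ(u) cos(7*u/2) du.
Split the integral at the breakpoints.
Integrating by parts (boundary term plus one more integral), an antiderivative of (4 - u) cos(7*u/2) is -2*u*sin(7*u/2)/7 + 8*sin(7*u/2)/7 - 4*cos(7*u/2)/49; evaluating from -2*pi to 0: ∫_{-2*pi}^{0} (4 - u) cos(7*u/2) du = (-4/49) - (4/49) = -8/49.
Integrating by parts (boundary term plus one more integral), an antiderivative of (2*u + 3) cos(7*u/2) is 4*u*sin(7*u/2)/7 + 6*sin(7*u/2)/7 + 8*cos(7*u/2)/49; evaluating from 0 to 2*pi: ∫_{0}^{2*pi} (2*u + 3) cos(7*u/2) du = (-8/49) - (8/49) = -16/49.
Summing the pieces and multiplying by (1/(2*pi)) gives a_7 = -12/(49*pi).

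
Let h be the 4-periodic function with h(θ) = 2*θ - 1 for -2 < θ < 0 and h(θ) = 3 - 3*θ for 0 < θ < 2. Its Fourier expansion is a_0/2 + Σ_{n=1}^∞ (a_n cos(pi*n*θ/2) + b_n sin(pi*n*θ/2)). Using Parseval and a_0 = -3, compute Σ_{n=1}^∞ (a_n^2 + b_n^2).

Parseval: a_0^2/2 + Σ_{n≥1} (a_n^2+b_n^2) = 1/2 ∫_{-2}^{2} h(θ)^2 dθ = 40/3.
Subtract a_0^2/2 = 9/2: Σ (a_n^2+b_n^2) = 53/6.

53/6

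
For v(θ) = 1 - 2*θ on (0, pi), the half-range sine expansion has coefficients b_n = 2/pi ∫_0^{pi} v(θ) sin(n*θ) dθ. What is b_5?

b_5 = 2/pi ∫_0^{pi} (1 - 2*θ) sin(5*θ) dθ.
Integrating by parts (boundary term plus one more integral), an antiderivative of (1 - 2*θ) sin(5*θ) is 2*θ*cos(5*θ)/5 - 2*sin(5*θ)/25 - cos(5*θ)/5; evaluating from 0 to pi: ∫_{0}^{pi} (1 - 2*θ) sin(5*θ) dθ = (1/5 - 2*pi/5) - (-1/5) = 2/5 - 2*pi/5.
Hence b_5 = (2/pi)·(2/5 - 2*pi/5) = 4*(1 - pi)/(5*pi).

4*(1 - pi)/(5*pi)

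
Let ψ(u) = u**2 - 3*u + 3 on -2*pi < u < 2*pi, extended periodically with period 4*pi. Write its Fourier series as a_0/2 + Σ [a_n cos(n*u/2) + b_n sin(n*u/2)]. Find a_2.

4

a_2 = (1/(2*pi)) ∫_{-2*pi}^{2*pi} ψ(u) cos(u) du.
Integrating by parts twice (tabular method), an antiderivative of (u**2 - 3*u + 3) cos(u) is u**2*sin(u) - 3*u*sin(u) + 2*u*cos(u) + sin(u) - 3*cos(u); evaluating from -2*pi to 2*pi: ∫_{-2*pi}^{2*pi} (u**2 - 3*u + 3) cos(u) du = (-3 + 4*pi) - (-4*pi - 3) = 8*pi.
Hence a_2 = (1/(2*pi))·(8*pi) = 4.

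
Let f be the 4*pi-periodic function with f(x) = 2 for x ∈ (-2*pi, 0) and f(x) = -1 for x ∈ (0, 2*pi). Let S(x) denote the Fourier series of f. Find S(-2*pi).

1/2

At x = -2*pi the one-sided limits are f(-2*pi^-) = -1 and f(-2*pi^+) = 2.
By Dirichlet's theorem the series converges to their average, [(-1) + (2)]/2 = 1/2.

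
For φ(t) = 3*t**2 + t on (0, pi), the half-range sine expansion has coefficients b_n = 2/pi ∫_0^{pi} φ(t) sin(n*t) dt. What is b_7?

b_7 = 2/pi ∫_0^{pi} (3*t**2 + t) sin(7*t) dt.
Integrating by parts twice (tabular method), an antiderivative of (3*t**2 + t) sin(7*t) is -3*t**2*cos(7*t)/7 + 6*t*sin(7*t)/49 - t*cos(7*t)/7 + sin(7*t)/49 + 6*cos(7*t)/343; evaluating from 0 to pi: ∫_{0}^{pi} (3*t**2 + t) sin(7*t) dt = (-6/343 + pi/7 + 3*pi**2/7) - (6/343) = -12/343 + pi/7 + 3*pi**2/7.
Hence b_7 = (2/pi)·(-12/343 + pi/7 + 3*pi**2/7) = 2*(-12 + 49*pi + 147*pi**2)/(343*pi).

2*(-12 + 49*pi + 147*pi**2)/(343*pi)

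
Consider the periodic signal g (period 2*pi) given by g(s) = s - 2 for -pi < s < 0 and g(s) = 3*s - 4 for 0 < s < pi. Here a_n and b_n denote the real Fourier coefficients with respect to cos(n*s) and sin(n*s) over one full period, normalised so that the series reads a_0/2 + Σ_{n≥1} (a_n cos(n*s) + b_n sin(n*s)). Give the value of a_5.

-4/(25*pi)

a_5 = 1/pi ∫_{-pi}^{pi} g(s) cos(5*s) ds.
Split the integral at the breakpoints.
Integrating by parts (boundary term plus one more integral), an antiderivative of (s - 2) cos(5*s) is s*sin(5*s)/5 - 2*sin(5*s)/5 + cos(5*s)/25; evaluating from -pi to 0: ∫_{-pi}^{0} (s - 2) cos(5*s) ds = (1/25) - (-1/25) = 2/25.
Integrating by parts (boundary term plus one more integral), an antiderivative of (3*s - 4) cos(5*s) is 3*s*sin(5*s)/5 - 4*sin(5*s)/5 + 3*cos(5*s)/25; evaluating from 0 to pi: ∫_{0}^{pi} (3*s - 4) cos(5*s) ds = (-3/25) - (3/25) = -6/25.
Summing the pieces and multiplying by (1/pi) gives a_5 = -4/(25*pi).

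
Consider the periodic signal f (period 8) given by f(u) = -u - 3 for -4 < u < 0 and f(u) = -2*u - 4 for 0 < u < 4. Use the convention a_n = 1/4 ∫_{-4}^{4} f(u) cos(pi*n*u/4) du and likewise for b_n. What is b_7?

b_7 = 1/4 ∫_{-4}^{4} f(u) sin(7*pi*u/4) du.
Split the integral at the breakpoints.
Integrating by parts (boundary term plus one more integral), an antiderivative of (-u - 3) sin(7*pi*u/4) is 4*u*cos(7*pi*u/4)/(7*pi) - 16*sin(7*pi*u/4)/(49*pi**2) + 12*cos(7*pi*u/4)/(7*pi); evaluating from -4 to 0: ∫_{-4}^{0} (-u - 3) sin(7*pi*u/4) du = (12/(7*pi)) - (4/(7*pi)) = 8/(7*pi).
Integrating by parts (boundary term plus one more integral), an antiderivative of (-2*u - 4) sin(7*pi*u/4) is 8*u*cos(7*pi*u/4)/(7*pi) - 32*sin(7*pi*u/4)/(49*pi**2) + 16*cos(7*pi*u/4)/(7*pi); evaluating from 0 to 4: ∫_{0}^{4} (-2*u - 4) sin(7*pi*u/4) du = (-48/(7*pi)) - (16/(7*pi)) = -64/(7*pi).
Summing the pieces and multiplying by (1/4) gives b_7 = -2/pi.

-2/pi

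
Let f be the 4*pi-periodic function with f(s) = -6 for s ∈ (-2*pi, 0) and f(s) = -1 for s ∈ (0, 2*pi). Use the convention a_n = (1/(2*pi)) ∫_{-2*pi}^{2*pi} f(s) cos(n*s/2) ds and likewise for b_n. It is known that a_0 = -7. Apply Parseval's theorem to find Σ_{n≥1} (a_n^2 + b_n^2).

25/2

Parseval: a_0^2/2 + Σ_{n≥1} (a_n^2+b_n^2) = (1/(2*pi)) ∫_{-2*pi}^{2*pi} f(s)^2 ds = 37.
Subtract a_0^2/2 = 49/2: Σ (a_n^2+b_n^2) = 25/2.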